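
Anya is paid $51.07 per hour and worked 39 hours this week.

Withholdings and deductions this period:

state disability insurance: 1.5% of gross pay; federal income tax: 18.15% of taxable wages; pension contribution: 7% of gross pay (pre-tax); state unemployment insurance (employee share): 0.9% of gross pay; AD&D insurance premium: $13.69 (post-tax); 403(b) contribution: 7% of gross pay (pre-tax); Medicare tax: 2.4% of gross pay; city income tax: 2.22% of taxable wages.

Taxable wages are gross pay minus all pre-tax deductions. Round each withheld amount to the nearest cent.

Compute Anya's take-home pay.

Gross pay: 39 × $51.07 = $1,991.73
Pension contribution: $1,991.73 × 0.07 = $139.42
403(b) contribution: $1,991.73 × 0.07 = $139.42
Pre-tax total = $139.42 + $139.42 = $278.84
Taxable wages = $1,991.73 − $278.84 = $1,712.89
Federal income tax: $1,712.89 × 0.1815 = $310.89
City income tax: $1,712.89 × 0.0222 = $38.03
Medicare tax: $1,991.73 × 0.024 = $47.80
State disability insurance: $1,991.73 × 0.015 = $29.88
State unemployment insurance (employee share): $1,991.73 × 0.009 = $17.93
AD&D insurance premium: $13.69
Total deductions = $139.42 + $139.42 + $310.89 + $38.03 + $47.80 + $29.88 + $17.93 + $13.69 = $737.06
Net pay = $1,991.73 − $737.06 = $1,254.67

$1,254.67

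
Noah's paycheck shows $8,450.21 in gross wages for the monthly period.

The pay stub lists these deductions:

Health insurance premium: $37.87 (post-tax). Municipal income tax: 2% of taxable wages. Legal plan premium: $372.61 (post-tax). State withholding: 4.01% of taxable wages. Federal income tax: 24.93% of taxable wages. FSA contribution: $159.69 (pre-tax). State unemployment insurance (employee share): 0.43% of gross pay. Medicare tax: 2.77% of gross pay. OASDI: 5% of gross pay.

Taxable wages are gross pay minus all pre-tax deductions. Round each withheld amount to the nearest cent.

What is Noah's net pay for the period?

FSA contribution: $159.69
Taxable wages = $8,450.21 − $159.69 = $8,290.52
Municipal income tax: $8,290.52 × 0.02 = $165.81
State withholding: $8,290.52 × 0.0401 = $332.45
Federal income tax: $8,290.52 × 0.2493 = $2,066.83
Medicare tax: $8,450.21 × 0.0277 = $234.07
OASDI: $8,450.21 × 0.05 = $422.51
State unemployment insurance (employee share): $8,450.21 × 0.0043 = $36.34
Legal plan premium: $372.61
Health insurance premium: $37.87
Total deductions = $159.69 + $165.81 + $332.45 + $2,066.83 + $234.07 + $422.51 + $36.34 + $372.61 + $37.87 = $3,828.18
Net pay = $8,450.21 − $3,828.18 = $4,622.03

$4,622.03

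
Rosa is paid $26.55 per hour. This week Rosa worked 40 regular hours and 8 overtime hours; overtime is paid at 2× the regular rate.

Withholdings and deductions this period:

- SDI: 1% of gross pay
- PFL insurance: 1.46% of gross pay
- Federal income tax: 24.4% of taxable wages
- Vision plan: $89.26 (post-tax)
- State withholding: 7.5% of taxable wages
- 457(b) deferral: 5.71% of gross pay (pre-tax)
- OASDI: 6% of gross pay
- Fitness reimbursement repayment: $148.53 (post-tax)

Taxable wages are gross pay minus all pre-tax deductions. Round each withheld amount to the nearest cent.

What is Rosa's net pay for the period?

$591.12

Regular pay: 40 × $26.55 = $1,062.00
Overtime pay: 8 × $26.55 × 2 = $424.80
Gross pay = $1,062.00 + $424.80 = $1,486.80
457(b) deferral: $1,486.80 × 0.0571 = $84.90
Taxable wages = $1,486.80 − $84.90 = $1,401.90
State withholding: $1,401.90 × 0.075 = $105.14
Federal income tax: $1,401.90 × 0.244 = $342.06
OASDI: $1,486.80 × 0.06 = $89.21
PFL insurance: $1,486.80 × 0.0146 = $21.71
SDI: $1,486.80 × 0.01 = $14.87
Fitness reimbursement repayment: $148.53
Vision plan: $89.26
Total deductions = $84.90 + $105.14 + $342.06 + $89.21 + $21.71 + $14.87 + $148.53 + $89.26 = $895.68
Net pay = $1,486.80 − $895.68 = $591.12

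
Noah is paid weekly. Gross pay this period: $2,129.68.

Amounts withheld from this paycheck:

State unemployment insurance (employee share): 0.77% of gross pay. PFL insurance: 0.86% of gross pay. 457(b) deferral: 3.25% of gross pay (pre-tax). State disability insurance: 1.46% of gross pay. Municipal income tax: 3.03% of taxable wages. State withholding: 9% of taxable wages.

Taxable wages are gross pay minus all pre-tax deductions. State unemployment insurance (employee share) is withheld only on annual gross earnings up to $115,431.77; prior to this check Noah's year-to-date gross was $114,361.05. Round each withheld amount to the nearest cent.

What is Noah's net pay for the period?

457(b) deferral: $2,129.68 × 0.0325 = $69.21
Taxable wages = $2,129.68 − $69.21 = $2,060.47
State withholding: $2,060.47 × 0.09 = $185.44
Municipal income tax: $2,060.47 × 0.0303 = $62.43
PFL insurance: $2,129.68 × 0.0086 = $18.32
State unemployment insurance (employee share): only $115,431.77 − $114,361.05 = $1,070.72 of this check is subject → $1,070.72 × 0.0077 = $8.24
State disability insurance: $2,129.68 × 0.0146 = $31.09
Total deductions = $69.21 + $185.44 + $62.43 + $18.32 + $8.24 + $31.09 = $374.73
Net pay = $2,129.68 − $374.73 = $1,754.95

$1,754.95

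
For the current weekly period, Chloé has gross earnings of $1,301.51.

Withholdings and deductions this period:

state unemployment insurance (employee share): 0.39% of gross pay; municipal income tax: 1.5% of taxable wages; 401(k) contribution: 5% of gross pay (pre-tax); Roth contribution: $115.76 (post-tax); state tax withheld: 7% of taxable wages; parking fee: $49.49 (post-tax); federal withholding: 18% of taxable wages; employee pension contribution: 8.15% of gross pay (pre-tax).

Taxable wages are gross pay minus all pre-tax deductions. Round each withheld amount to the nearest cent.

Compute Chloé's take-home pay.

$660.48

401(k) contribution: $1,301.51 × 0.05 = $65.08
Employee pension contribution: $1,301.51 × 0.0815 = $106.07
Pre-tax total = $65.08 + $106.07 = $171.15
Taxable wages = $1,301.51 − $171.15 = $1,130.36
State tax withheld: $1,130.36 × 0.07 = $79.13
Federal withholding: $1,130.36 × 0.18 = $203.46
Municipal income tax: $1,130.36 × 0.015 = $16.96
State unemployment insurance (employee share): $1,301.51 × 0.0039 = $5.08
Roth contribution: $115.76
Parking fee: $49.49
Total deductions = $65.08 + $106.07 + $79.13 + $203.46 + $16.96 + $5.08 + $115.76 + $49.49 = $641.03
Net pay = $1,301.51 − $641.03 = $660.48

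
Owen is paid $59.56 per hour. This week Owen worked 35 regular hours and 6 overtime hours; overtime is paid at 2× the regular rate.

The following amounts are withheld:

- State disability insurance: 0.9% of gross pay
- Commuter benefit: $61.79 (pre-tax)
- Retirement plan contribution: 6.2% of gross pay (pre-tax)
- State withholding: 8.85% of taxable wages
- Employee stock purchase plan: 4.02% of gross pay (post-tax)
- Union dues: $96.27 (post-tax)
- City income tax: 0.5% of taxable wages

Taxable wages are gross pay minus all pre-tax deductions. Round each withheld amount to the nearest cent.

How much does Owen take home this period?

$2090.25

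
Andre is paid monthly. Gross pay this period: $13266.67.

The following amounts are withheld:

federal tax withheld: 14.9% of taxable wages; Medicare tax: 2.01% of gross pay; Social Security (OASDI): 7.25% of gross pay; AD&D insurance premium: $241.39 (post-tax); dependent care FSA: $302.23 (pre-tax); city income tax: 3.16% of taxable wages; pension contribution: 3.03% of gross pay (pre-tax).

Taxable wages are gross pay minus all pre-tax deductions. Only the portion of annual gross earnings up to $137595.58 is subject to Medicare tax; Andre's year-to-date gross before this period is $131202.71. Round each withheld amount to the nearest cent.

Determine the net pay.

Pension contribution: $13266.67 × 0.0303 = $401.98
Dependent care FSA: $302.23
Pre-tax total = $401.98 + $302.23 = $704.21
Taxable wages = $13266.67 − $704.21 = $12562.46
Federal tax withheld: $12562.46 × 0.149 = $1871.81
City income tax: $12562.46 × 0.0316 = $396.97
Medicare tax: only $137595.58 − $131202.71 = $6392.87 of this check is subject → $6392.87 × 0.0201 = $128.50
Social Security (OASDI): $13266.67 × 0.0725 = $961.83
AD&D insurance premium: $241.39
Total deductions = $401.98 + $302.23 + $1871.81 + $396.97 + $128.50 + $961.83 + $241.39 = $4304.71
Net pay = $13266.67 − $4304.71 = $8961.96

$8961.96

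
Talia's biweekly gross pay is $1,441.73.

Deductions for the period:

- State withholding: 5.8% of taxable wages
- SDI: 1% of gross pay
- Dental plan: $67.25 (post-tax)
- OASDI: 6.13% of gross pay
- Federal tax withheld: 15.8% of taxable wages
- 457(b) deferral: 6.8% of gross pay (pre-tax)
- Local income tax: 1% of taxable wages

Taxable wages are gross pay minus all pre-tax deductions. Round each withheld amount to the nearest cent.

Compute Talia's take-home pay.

$869.97

457(b) deferral: $1,441.73 × 0.068 = $98.04
Taxable wages = $1,441.73 − $98.04 = $1,343.69
Federal tax withheld: $1,343.69 × 0.158 = $212.30
Local income tax: $1,343.69 × 0.01 = $13.44
State withholding: $1,343.69 × 0.058 = $77.93
SDI: $1,441.73 × 0.01 = $14.42
OASDI: $1,441.73 × 0.0613 = $88.38
Dental plan: $67.25
Total deductions = $98.04 + $212.30 + $13.44 + $77.93 + $14.42 + $88.38 + $67.25 = $571.76
Net pay = $1,441.73 − $571.76 = $869.97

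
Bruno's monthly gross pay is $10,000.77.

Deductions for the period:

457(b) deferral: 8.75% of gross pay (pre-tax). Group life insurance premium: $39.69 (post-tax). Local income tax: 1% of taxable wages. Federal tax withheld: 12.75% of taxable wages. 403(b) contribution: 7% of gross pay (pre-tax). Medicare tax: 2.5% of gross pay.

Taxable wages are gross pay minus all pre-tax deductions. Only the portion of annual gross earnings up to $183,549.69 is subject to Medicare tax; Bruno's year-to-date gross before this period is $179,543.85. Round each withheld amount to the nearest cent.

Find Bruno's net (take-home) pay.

403(b) contribution: $10,000.77 × 0.07 = $700.05
457(b) deferral: $10,000.77 × 0.0875 = $875.07
Pre-tax total = $700.05 + $875.07 = $1,575.12
Taxable wages = $10,000.77 − $1,575.12 = $8,425.65
Local income tax: $8,425.65 × 0.01 = $84.26
Federal tax withheld: $8,425.65 × 0.1275 = $1,074.27
Medicare tax: only $183,549.69 − $179,543.85 = $4,005.84 of this check is subject → $4,005.84 × 0.025 = $100.15
Group life insurance premium: $39.69
Total deductions = $700.05 + $875.07 + $84.26 + $1,074.27 + $100.15 + $39.69 = $2,873.49
Net pay = $10,000.77 − $2,873.49 = $7,127.28

$7,127.28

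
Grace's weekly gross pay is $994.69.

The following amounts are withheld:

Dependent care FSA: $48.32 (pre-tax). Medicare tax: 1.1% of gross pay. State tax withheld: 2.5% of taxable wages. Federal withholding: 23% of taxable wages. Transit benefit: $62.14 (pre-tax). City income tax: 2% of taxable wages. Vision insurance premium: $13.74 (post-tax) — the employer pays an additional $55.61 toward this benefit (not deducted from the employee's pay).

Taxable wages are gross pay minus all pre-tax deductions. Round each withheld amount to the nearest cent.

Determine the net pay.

Transit benefit: $62.14
Dependent care FSA: $48.32
Pre-tax total = $62.14 + $48.32 = $110.46
Taxable wages = $994.69 − $110.46 = $884.23
Federal withholding: $884.23 × 0.23 = $203.37
City income tax: $884.23 × 0.02 = $17.68
State tax withheld: $884.23 × 0.025 = $22.11
Medicare tax: $994.69 × 0.011 = $10.94
Vision insurance premium: $13.74
(Employer's $55.61 toward vision insurance premium is not withheld from the employee.)
Total deductions = $62.14 + $48.32 + $203.37 + $17.68 + $22.11 + $10.94 + $13.74 = $378.30
Net pay = $994.69 − $378.30 = $616.39

$616.39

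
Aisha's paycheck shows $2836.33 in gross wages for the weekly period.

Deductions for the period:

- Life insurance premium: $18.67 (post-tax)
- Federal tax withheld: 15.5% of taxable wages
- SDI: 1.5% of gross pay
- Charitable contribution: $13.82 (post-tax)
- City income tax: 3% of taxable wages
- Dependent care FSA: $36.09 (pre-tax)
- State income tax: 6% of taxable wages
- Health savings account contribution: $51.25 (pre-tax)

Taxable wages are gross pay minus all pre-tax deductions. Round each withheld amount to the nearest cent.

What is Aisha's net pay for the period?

$2000.46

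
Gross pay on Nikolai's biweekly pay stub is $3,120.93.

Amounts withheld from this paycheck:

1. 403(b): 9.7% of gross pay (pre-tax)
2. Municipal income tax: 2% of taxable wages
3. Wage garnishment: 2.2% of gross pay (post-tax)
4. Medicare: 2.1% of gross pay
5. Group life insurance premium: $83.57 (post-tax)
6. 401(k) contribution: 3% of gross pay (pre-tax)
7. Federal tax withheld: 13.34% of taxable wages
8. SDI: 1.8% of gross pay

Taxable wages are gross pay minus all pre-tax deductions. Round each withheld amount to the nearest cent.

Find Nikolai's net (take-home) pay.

$2,032.67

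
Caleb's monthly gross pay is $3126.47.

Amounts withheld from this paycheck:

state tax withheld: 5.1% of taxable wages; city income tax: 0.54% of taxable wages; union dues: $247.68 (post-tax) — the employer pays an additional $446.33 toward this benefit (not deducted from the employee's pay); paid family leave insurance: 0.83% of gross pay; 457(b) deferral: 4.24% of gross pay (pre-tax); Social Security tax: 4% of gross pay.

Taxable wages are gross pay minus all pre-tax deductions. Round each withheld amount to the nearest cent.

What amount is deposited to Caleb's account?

457(b) deferral: $3126.47 × 0.0424 = $132.56
Taxable wages = $3126.47 − $132.56 = $2993.91
State tax withheld: $2993.91 × 0.051 = $152.69
City income tax: $2993.91 × 0.0054 = $16.17
Social Security tax: $3126.47 × 0.04 = $125.06
Paid family leave insurance: $3126.47 × 0.0083 = $25.95
Union dues: $247.68
(Employer's $446.33 toward union dues is not withheld from the employee.)
Total deductions = $132.56 + $152.69 + $16.17 + $125.06 + $25.95 + $247.68 = $700.11
Net pay = $3126.47 − $700.11 = $2426.36

$2426.36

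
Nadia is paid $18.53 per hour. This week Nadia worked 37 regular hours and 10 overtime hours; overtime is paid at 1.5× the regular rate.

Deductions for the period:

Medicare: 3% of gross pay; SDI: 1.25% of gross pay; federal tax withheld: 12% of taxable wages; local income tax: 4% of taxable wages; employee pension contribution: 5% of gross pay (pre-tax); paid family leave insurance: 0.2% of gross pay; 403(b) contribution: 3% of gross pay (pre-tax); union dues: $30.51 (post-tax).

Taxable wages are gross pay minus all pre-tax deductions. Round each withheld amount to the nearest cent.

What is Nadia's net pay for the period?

$671.24

Regular pay: 37 × $18.53 = $685.61
Overtime pay: 10 × $18.53 × 1.5 = $277.95
Gross pay = $685.61 + $277.95 = $963.56
Employee pension contribution: $963.56 × 0.05 = $48.18
403(b) contribution: $963.56 × 0.03 = $28.91
Pre-tax total = $48.18 + $28.91 = $77.09
Taxable wages = $963.56 − $77.09 = $886.47
Local income tax: $886.47 × 0.04 = $35.46
Federal tax withheld: $886.47 × 0.12 = $106.38
SDI: $963.56 × 0.0125 = $12.04
Paid family leave insurance: $963.56 × 0.002 = $1.93
Medicare: $963.56 × 0.03 = $28.91
Union dues: $30.51
Total deductions = $48.18 + $28.91 + $35.46 + $106.38 + $12.04 + $1.93 + $28.91 + $30.51 = $292.32
Net pay = $963.56 − $292.32 = $671.24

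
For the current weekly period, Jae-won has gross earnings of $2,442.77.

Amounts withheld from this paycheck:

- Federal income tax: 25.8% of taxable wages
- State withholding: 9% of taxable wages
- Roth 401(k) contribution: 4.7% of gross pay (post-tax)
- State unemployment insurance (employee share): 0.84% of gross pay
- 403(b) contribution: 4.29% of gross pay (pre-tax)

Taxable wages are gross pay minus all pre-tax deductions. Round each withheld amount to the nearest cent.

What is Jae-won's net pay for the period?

$1,389.03

403(b) contribution: $2,442.77 × 0.0429 = $104.79
Taxable wages = $2,442.77 − $104.79 = $2,337.98
State withholding: $2,337.98 × 0.09 = $210.42
Federal income tax: $2,337.98 × 0.258 = $603.20
State unemployment insurance (employee share): $2,442.77 × 0.0084 = $20.52
Roth 401(k) contribution: $2,442.77 × 0.047 = $114.81
Total deductions = $104.79 + $210.42 + $603.20 + $20.52 + $114.81 = $1,053.74
Net pay = $2,442.77 − $1,053.74 = $1,389.03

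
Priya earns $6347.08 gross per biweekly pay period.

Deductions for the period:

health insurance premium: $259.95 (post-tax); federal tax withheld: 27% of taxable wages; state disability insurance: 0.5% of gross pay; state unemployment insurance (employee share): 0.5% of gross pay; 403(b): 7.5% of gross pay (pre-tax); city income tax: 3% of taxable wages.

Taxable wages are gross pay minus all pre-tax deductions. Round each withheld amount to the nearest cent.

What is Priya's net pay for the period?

403(b): $6347.08 × 0.075 = $476.03
Taxable wages = $6347.08 − $476.03 = $5871.05
Federal tax withheld: $5871.05 × 0.27 = $1585.18
City income tax: $5871.05 × 0.03 = $176.13
State disability insurance: $6347.08 × 0.005 = $31.74
State unemployment insurance (employee share): $6347.08 × 0.005 = $31.74
Health insurance premium: $259.95
Total deductions = $476.03 + $1585.18 + $176.13 + $31.74 + $31.74 + $259.95 = $2560.77
Net pay = $6347.08 − $2560.77 = $3786.31

$3786.31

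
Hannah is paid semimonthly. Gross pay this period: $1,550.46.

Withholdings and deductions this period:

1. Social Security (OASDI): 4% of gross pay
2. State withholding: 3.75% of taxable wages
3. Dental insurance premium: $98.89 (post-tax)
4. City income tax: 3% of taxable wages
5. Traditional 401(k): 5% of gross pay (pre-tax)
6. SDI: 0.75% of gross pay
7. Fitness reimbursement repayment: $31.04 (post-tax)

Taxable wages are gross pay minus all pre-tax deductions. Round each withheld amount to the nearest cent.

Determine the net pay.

Traditional 401(k): $1,550.46 × 0.05 = $77.52
Taxable wages = $1,550.46 − $77.52 = $1,472.94
State withholding: $1,472.94 × 0.0375 = $55.24
City income tax: $1,472.94 × 0.03 = $44.19
Social Security (OASDI): $1,550.46 × 0.04 = $62.02
SDI: $1,550.46 × 0.0075 = $11.63
Fitness reimbursement repayment: $31.04
Dental insurance premium: $98.89
Total deductions = $77.52 + $55.24 + $44.19 + $62.02 + $11.63 + $31.04 + $98.89 = $380.53
Net pay = $1,550.46 − $380.53 = $1,169.93

$1,169.93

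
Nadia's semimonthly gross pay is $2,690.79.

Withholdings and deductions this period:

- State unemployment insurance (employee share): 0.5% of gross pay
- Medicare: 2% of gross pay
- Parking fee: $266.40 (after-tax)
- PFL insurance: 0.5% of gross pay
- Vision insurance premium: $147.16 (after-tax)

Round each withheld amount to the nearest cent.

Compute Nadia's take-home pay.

PFL insurance: $2,690.79 × 0.005 = $13.45
Medicare: $2,690.79 × 0.02 = $53.82
State unemployment insurance (employee share): $2,690.79 × 0.005 = $13.45
Parking fee: $266.40
Vision insurance premium: $147.16
Total deductions = $13.45 + $53.82 + $13.45 + $266.40 + $147.16 = $494.28
Net pay = $2,690.79 − $494.28 = $2,196.51

$2,196.51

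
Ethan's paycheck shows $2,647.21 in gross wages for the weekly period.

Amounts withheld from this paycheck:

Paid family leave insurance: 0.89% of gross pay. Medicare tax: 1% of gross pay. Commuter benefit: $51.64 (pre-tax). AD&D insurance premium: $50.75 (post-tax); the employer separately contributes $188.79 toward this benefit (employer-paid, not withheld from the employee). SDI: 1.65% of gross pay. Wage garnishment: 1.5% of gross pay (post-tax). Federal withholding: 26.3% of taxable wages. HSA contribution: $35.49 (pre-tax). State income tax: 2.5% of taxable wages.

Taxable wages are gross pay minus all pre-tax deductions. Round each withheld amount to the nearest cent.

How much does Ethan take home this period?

HSA contribution: $35.49
Commuter benefit: $51.64
Pre-tax total = $35.49 + $51.64 = $87.13
Taxable wages = $2,647.21 − $87.13 = $2,560.08
State income tax: $2,560.08 × 0.025 = $64.00
Federal withholding: $2,560.08 × 0.263 = $673.30
SDI: $2,647.21 × 0.0165 = $43.68
Paid family leave insurance: $2,647.21 × 0.0089 = $23.56
Medicare tax: $2,647.21 × 0.01 = $26.47
AD&D insurance premium: $50.75
Wage garnishment: $2,647.21 × 0.015 = $39.71
(Employer's $188.79 toward AD&D insurance premium is not withheld from the employee.)
Total deductions = $35.49 + $51.64 + $64.00 + $673.30 + $43.68 + $23.56 + $26.47 + $50.75 + $39.71 = $1,008.60
Net pay = $2,647.21 − $1,008.60 = $1,638.61

$1,638.61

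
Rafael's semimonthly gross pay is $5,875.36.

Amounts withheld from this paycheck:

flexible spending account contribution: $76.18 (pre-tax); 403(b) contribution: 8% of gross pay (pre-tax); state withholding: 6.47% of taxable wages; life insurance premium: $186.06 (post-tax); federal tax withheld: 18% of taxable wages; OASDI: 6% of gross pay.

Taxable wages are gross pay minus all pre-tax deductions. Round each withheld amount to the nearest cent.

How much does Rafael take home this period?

403(b) contribution: $5,875.36 × 0.08 = $470.03
Flexible spending account contribution: $76.18
Pre-tax total = $470.03 + $76.18 = $546.21
Taxable wages = $5,875.36 − $546.21 = $5,329.15
Federal tax withheld: $5,329.15 × 0.18 = $959.25
State withholding: $5,329.15 × 0.0647 = $344.80
OASDI: $5,875.36 × 0.06 = $352.52
Life insurance premium: $186.06
Total deductions = $470.03 + $76.18 + $959.25 + $344.80 + $352.52 + $186.06 = $2,388.84
Net pay = $5,875.36 − $2,388.84 = $3,486.52

$3,486.52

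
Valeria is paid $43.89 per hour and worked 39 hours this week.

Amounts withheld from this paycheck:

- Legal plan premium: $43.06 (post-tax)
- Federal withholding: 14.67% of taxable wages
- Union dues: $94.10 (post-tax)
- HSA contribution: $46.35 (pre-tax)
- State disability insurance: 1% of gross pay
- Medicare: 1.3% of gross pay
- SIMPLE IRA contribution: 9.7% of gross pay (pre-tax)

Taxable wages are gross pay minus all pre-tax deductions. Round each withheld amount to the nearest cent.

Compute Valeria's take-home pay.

Gross pay: 39 × $43.89 = $1,711.71
SIMPLE IRA contribution: $1,711.71 × 0.097 = $166.04
HSA contribution: $46.35
Pre-tax total = $166.04 + $46.35 = $212.39
Taxable wages = $1,711.71 − $212.39 = $1,499.32
Federal withholding: $1,499.32 × 0.1467 = $219.95
Medicare: $1,711.71 × 0.013 = $22.25
State disability insurance: $1,711.71 × 0.01 = $17.12
Union dues: $94.10
Legal plan premium: $43.06
Total deductions = $166.04 + $46.35 + $219.95 + $22.25 + $17.12 + $94.10 + $43.06 = $608.87
Net pay = $1,711.71 − $608.87 = $1,102.84

$1,102.84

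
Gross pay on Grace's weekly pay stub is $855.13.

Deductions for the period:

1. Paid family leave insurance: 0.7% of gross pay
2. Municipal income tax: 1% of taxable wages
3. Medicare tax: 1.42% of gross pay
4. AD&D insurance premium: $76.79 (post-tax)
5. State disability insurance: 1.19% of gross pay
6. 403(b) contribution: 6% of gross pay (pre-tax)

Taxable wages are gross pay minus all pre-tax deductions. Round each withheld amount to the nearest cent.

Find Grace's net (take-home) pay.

$690.68

403(b) contribution: $855.13 × 0.06 = $51.31
Taxable wages = $855.13 − $51.31 = $803.82
Municipal income tax: $803.82 × 0.01 = $8.04
Paid family leave insurance: $855.13 × 0.007 = $5.99
State disability insurance: $855.13 × 0.0119 = $10.18
Medicare tax: $855.13 × 0.0142 = $12.14
AD&D insurance premium: $76.79
Total deductions = $51.31 + $8.04 + $5.99 + $10.18 + $12.14 + $76.79 = $164.45
Net pay = $855.13 − $164.45 = $690.68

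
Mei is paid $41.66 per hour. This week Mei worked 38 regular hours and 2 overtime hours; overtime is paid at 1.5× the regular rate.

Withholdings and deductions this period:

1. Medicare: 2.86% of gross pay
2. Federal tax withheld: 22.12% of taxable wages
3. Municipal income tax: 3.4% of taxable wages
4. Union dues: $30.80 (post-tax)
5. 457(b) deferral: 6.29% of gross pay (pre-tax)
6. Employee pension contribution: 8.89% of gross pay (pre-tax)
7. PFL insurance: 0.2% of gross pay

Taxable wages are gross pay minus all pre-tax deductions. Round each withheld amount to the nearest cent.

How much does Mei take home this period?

Regular pay: 38 × $41.66 = $1,583.08
Overtime pay: 2 × $41.66 × 1.5 = $124.98
Gross pay = $1,583.08 + $124.98 = $1,708.06
457(b) deferral: $1,708.06 × 0.0629 = $107.44
Employee pension contribution: $1,708.06 × 0.0889 = $151.85
Pre-tax total = $107.44 + $151.85 = $259.29
Taxable wages = $1,708.06 − $259.29 = $1,448.77
Municipal income tax: $1,448.77 × 0.034 = $49.26
Federal tax withheld: $1,448.77 × 0.2212 = $320.47
Medicare: $1,708.06 × 0.0286 = $48.85
PFL insurance: $1,708.06 × 0.002 = $3.42
Union dues: $30.80
Total deductions = $107.44 + $151.85 + $49.26 + $320.47 + $48.85 + $3.42 + $30.80 = $712.09
Net pay = $1,708.06 − $712.09 = $995.97

$995.97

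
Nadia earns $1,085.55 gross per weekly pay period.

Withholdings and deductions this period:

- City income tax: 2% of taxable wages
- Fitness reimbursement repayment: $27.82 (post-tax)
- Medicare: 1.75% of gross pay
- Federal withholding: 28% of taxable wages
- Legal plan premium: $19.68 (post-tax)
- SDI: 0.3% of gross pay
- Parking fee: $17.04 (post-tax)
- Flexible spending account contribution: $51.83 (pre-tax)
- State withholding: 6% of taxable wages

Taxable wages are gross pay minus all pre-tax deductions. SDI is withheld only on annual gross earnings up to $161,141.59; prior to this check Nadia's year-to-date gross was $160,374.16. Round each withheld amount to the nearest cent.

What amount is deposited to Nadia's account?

Flexible spending account contribution: $51.83
Taxable wages = $1,085.55 − $51.83 = $1,033.72
Federal withholding: $1,033.72 × 0.28 = $289.44
State withholding: $1,033.72 × 0.06 = $62.02
City income tax: $1,033.72 × 0.02 = $20.67
SDI: only $161,141.59 − $160,374.16 = $767.43 of this check is subject → $767.43 × 0.003 = $2.30
Medicare: $1,085.55 × 0.0175 = $19.00
Legal plan premium: $19.68
Parking fee: $17.04
Fitness reimbursement repayment: $27.82
Total deductions = $51.83 + $289.44 + $62.02 + $20.67 + $2.30 + $19.00 + $19.68 + $17.04 + $27.82 = $509.80
Net pay = $1,085.55 − $509.80 = $575.75

$575.75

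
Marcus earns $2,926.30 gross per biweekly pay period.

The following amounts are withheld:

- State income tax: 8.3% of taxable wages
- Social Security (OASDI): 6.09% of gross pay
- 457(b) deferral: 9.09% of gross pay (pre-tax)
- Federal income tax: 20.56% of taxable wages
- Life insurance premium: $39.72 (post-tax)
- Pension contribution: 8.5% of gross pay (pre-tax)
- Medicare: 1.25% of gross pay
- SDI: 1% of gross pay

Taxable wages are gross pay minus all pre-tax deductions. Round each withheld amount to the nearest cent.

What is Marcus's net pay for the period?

457(b) deferral: $2,926.30 × 0.0909 = $266.00
Pension contribution: $2,926.30 × 0.085 = $248.74
Pre-tax total = $266.00 + $248.74 = $514.74
Taxable wages = $2,926.30 − $514.74 = $2,411.56
Federal income tax: $2,411.56 × 0.2056 = $495.82
State income tax: $2,411.56 × 0.083 = $200.16
Social Security (OASDI): $2,926.30 × 0.0609 = $178.21
SDI: $2,926.30 × 0.01 = $29.26
Medicare: $2,926.30 × 0.0125 = $36.58
Life insurance premium: $39.72
Total deductions = $266.00 + $248.74 + $495.82 + $200.16 + $178.21 + $29.26 + $36.58 + $39.72 = $1,494.49
Net pay = $2,926.30 − $1,494.49 = $1,431.81

$1,431.81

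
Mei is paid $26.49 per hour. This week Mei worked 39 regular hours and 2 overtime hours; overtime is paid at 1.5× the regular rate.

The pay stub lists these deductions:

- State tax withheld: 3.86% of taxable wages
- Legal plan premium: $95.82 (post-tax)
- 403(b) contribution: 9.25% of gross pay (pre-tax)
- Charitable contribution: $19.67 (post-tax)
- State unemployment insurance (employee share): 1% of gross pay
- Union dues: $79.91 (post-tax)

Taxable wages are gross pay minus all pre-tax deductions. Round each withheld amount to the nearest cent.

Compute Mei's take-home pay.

$764.17

Regular pay: 39 × $26.49 = $1033.11
Overtime pay: 2 × $26.49 × 1.5 = $79.47
Gross pay = $1033.11 + $79.47 = $1112.58
403(b) contribution: $1112.58 × 0.0925 = $102.91
Taxable wages = $1112.58 − $102.91 = $1009.67
State tax withheld: $1009.67 × 0.0386 = $38.97
State unemployment insurance (employee share): $1112.58 × 0.01 = $11.13
Legal plan premium: $95.82
Union dues: $79.91
Charitable contribution: $19.67
Total deductions = $102.91 + $38.97 + $11.13 + $95.82 + $79.91 + $19.67 = $348.41
Net pay = $1112.58 − $348.41 = $764.17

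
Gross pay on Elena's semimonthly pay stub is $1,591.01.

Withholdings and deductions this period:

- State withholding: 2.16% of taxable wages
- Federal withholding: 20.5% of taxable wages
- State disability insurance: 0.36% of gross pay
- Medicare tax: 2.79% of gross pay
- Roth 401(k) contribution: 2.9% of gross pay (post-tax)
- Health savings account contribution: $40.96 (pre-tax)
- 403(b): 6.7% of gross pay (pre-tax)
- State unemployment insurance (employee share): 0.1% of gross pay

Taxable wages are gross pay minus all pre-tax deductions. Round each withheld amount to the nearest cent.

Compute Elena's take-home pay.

$1,018.51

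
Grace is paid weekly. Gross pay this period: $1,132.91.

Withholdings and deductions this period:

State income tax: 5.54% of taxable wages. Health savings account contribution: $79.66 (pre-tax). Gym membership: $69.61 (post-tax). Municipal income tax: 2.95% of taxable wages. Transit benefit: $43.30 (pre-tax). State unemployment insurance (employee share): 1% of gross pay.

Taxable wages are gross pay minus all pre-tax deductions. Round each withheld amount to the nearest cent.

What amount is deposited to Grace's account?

$843.27

Health savings account contribution: $79.66
Transit benefit: $43.30
Pre-tax total = $79.66 + $43.30 = $122.96
Taxable wages = $1,132.91 − $122.96 = $1,009.95
Municipal income tax: $1,009.95 × 0.0295 = $29.79
State income tax: $1,009.95 × 0.0554 = $55.95
State unemployment insurance (employee share): $1,132.91 × 0.01 = $11.33
Gym membership: $69.61
Total deductions = $79.66 + $43.30 + $29.79 + $55.95 + $11.33 + $69.61 = $289.64
Net pay = $1,132.91 − $289.64 = $843.27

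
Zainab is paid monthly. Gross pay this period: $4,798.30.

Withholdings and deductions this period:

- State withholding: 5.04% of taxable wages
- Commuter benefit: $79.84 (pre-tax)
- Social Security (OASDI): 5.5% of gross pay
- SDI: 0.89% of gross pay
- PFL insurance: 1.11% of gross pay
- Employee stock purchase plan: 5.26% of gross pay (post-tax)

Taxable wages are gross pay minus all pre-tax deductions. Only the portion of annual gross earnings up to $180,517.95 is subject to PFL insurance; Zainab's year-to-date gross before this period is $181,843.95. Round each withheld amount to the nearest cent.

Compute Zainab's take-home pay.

Commuter benefit: $79.84
Taxable wages = $4,798.30 − $79.84 = $4,718.46
State withholding: $4,718.46 × 0.0504 = $237.81
SDI: $4,798.30 × 0.0089 = $42.70
Social Security (OASDI): $4,798.30 × 0.055 = $263.91
PFL insurance: annual cap $180,517.95 already reached (YTD $181,843.95), so $0.00
Employee stock purchase plan: $4,798.30 × 0.0526 = $252.39
Total deductions = $79.84 + $237.81 + $42.70 + $263.91 + $0.00 + $252.39 = $876.65
Net pay = $4,798.30 − $876.65 = $3,921.65

$3,921.65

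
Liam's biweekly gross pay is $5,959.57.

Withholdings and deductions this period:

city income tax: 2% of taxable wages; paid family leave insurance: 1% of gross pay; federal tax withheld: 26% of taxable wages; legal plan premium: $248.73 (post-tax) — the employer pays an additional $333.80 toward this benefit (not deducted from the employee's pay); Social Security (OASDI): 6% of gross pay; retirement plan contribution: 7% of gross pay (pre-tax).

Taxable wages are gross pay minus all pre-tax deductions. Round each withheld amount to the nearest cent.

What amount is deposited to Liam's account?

$3,324.63

Retirement plan contribution: $5,959.57 × 0.07 = $417.17
Taxable wages = $5,959.57 − $417.17 = $5,542.40
City income tax: $5,542.40 × 0.02 = $110.85
Federal tax withheld: $5,542.40 × 0.26 = $1,441.02
Social Security (OASDI): $5,959.57 × 0.06 = $357.57
Paid family leave insurance: $5,959.57 × 0.01 = $59.60
Legal plan premium: $248.73
(Employer's $333.80 toward legal plan premium is not withheld from the employee.)
Total deductions = $417.17 + $110.85 + $1,441.02 + $357.57 + $59.60 + $248.73 = $2,634.94
Net pay = $5,959.57 − $2,634.94 = $3,324.63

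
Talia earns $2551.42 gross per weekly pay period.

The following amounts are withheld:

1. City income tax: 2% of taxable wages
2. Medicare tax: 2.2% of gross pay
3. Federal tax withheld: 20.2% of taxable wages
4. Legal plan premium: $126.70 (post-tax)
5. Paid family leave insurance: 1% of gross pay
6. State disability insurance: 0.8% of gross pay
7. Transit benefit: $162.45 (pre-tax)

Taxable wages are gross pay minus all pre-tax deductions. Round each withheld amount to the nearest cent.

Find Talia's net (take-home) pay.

Transit benefit: $162.45
Taxable wages = $2551.42 − $162.45 = $2388.97
City income tax: $2388.97 × 0.02 = $47.78
Federal tax withheld: $2388.97 × 0.202 = $482.57
Medicare tax: $2551.42 × 0.022 = $56.13
Paid family leave insurance: $2551.42 × 0.01 = $25.51
State disability insurance: $2551.42 × 0.008 = $20.41
Legal plan premium: $126.70
Total deductions = $162.45 + $47.78 + $482.57 + $56.13 + $25.51 + $20.41 + $126.70 = $921.55
Net pay = $2551.42 − $921.55 = $1629.87

$1629.87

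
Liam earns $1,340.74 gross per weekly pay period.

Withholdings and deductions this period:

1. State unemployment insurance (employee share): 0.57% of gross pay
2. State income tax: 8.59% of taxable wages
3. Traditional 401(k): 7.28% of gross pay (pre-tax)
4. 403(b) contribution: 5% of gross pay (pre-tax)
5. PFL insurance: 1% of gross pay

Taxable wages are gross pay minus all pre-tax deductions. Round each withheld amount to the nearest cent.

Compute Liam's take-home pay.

Traditional 401(k): $1,340.74 × 0.0728 = $97.61
403(b) contribution: $1,340.74 × 0.05 = $67.04
Pre-tax total = $97.61 + $67.04 = $164.65
Taxable wages = $1,340.74 − $164.65 = $1,176.09
State income tax: $1,176.09 × 0.0859 = $101.03
State unemployment insurance (employee share): $1,340.74 × 0.0057 = $7.64
PFL insurance: $1,340.74 × 0.01 = $13.41
Total deductions = $97.61 + $67.04 + $101.03 + $7.64 + $13.41 = $286.73
Net pay = $1,340.74 − $286.73 = $1,054.01

$1,054.01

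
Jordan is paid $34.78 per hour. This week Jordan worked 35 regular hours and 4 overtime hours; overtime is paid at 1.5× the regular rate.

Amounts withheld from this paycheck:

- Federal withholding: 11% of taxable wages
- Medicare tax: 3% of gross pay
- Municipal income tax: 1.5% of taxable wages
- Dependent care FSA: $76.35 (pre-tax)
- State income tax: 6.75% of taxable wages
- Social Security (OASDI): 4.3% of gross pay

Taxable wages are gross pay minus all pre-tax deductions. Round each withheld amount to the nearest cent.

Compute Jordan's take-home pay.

$985.73

Regular pay: 35 × $34.78 = $1,217.30
Overtime pay: 4 × $34.78 × 1.5 = $208.68
Gross pay = $1,217.30 + $208.68 = $1,425.98
Dependent care FSA: $76.35
Taxable wages = $1,425.98 − $76.35 = $1,349.63
Municipal income tax: $1,349.63 × 0.015 = $20.24
Federal withholding: $1,349.63 × 0.11 = $148.46
State income tax: $1,349.63 × 0.0675 = $91.10
Social Security (OASDI): $1,425.98 × 0.043 = $61.32
Medicare tax: $1,425.98 × 0.03 = $42.78
Total deductions = $76.35 + $20.24 + $148.46 + $91.10 + $61.32 + $42.78 = $440.25
Net pay = $1,425.98 − $440.25 = $985.73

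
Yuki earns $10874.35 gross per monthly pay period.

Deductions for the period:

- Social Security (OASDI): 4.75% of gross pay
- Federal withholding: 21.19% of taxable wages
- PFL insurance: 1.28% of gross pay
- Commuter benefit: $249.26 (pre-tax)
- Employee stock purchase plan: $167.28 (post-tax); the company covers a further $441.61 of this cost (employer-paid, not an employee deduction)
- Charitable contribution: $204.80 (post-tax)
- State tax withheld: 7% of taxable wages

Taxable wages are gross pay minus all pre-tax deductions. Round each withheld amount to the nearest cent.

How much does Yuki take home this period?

Commuter benefit: $249.26
Taxable wages = $10874.35 − $249.26 = $10625.09
Federal withholding: $10625.09 × 0.2119 = $2251.46
State tax withheld: $10625.09 × 0.07 = $743.76
Social Security (OASDI): $10874.35 × 0.0475 = $516.53
PFL insurance: $10874.35 × 0.0128 = $139.19
Charitable contribution: $204.80
Employee stock purchase plan: $167.28
(Employer's $441.61 toward employee stock purchase plan is not withheld from the employee.)
Total deductions = $249.26 + $2251.46 + $743.76 + $516.53 + $139.19 + $204.80 + $167.28 = $4272.28
Net pay = $10874.35 − $4272.28 = $6602.07

$6602.07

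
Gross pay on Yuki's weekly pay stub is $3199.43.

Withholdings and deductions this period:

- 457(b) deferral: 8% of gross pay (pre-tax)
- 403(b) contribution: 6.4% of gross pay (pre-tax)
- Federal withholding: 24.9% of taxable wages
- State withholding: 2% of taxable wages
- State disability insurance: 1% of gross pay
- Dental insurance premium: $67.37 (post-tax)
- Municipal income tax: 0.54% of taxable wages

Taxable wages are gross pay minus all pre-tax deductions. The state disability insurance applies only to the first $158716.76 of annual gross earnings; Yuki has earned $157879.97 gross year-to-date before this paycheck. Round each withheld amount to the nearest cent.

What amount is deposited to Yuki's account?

403(b) contribution: $3199.43 × 0.064 = $204.76
457(b) deferral: $3199.43 × 0.08 = $255.95
Pre-tax total = $204.76 + $255.95 = $460.71
Taxable wages = $3199.43 − $460.71 = $2738.72
Federal withholding: $2738.72 × 0.249 = $681.94
State withholding: $2738.72 × 0.02 = $54.77
Municipal income tax: $2738.72 × 0.0054 = $14.79
State disability insurance: only $158716.76 − $157879.97 = $836.79 of this check is subject → $836.79 × 0.01 = $8.37
Dental insurance premium: $67.37
Total deductions = $204.76 + $255.95 + $681.94 + $54.77 + $14.79 + $8.37 + $67.37 = $1287.95
Net pay = $3199.43 − $1287.95 = $1911.48

$1911.48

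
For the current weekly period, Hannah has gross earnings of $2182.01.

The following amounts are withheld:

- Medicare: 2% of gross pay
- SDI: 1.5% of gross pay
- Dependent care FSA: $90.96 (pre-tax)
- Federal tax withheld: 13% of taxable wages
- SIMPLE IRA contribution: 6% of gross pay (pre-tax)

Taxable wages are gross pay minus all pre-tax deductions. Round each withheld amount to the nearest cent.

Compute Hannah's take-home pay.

SIMPLE IRA contribution: $2182.01 × 0.06 = $130.92
Dependent care FSA: $90.96
Pre-tax total = $130.92 + $90.96 = $221.88
Taxable wages = $2182.01 − $221.88 = $1960.13
Federal tax withheld: $1960.13 × 0.13 = $254.82
SDI: $2182.01 × 0.015 = $32.73
Medicare: $2182.01 × 0.02 = $43.64
Total deductions = $130.92 + $90.96 + $254.82 + $32.73 + $43.64 = $553.07
Net pay = $2182.01 − $553.07 = $1628.94

$1628.94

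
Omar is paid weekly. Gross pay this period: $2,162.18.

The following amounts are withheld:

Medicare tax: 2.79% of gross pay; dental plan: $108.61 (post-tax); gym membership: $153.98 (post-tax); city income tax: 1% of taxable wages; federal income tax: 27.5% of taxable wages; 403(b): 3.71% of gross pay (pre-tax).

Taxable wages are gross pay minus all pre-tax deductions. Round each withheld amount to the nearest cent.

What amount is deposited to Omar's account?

$1,165.69

403(b): $2,162.18 × 0.0371 = $80.22
Taxable wages = $2,162.18 − $80.22 = $2,081.96
Federal income tax: $2,081.96 × 0.275 = $572.54
City income tax: $2,081.96 × 0.01 = $20.82
Medicare tax: $2,162.18 × 0.0279 = $60.32
Gym membership: $153.98
Dental plan: $108.61
Total deductions = $80.22 + $572.54 + $20.82 + $60.32 + $153.98 + $108.61 = $996.49
Net pay = $2,162.18 − $996.49 = $1,165.69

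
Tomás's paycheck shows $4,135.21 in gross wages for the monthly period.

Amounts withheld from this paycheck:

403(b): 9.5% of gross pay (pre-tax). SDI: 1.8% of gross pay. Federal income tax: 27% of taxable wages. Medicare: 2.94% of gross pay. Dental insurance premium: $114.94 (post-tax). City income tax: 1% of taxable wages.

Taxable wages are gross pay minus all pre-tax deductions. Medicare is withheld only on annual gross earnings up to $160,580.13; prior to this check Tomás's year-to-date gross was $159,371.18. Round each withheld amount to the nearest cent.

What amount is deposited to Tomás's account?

$2,469.60

403(b): $4,135.21 × 0.095 = $392.84
Taxable wages = $4,135.21 − $392.84 = $3,742.37
Federal income tax: $3,742.37 × 0.27 = $1,010.44
City income tax: $3,742.37 × 0.01 = $37.42
SDI: $4,135.21 × 0.018 = $74.43
Medicare: only $160,580.13 − $159,371.18 = $1,208.95 of this check is subject → $1,208.95 × 0.0294 = $35.54
Dental insurance premium: $114.94
Total deductions = $392.84 + $1,010.44 + $37.42 + $74.43 + $35.54 + $114.94 = $1,665.61
Net pay = $4,135.21 − $1,665.61 = $2,469.60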